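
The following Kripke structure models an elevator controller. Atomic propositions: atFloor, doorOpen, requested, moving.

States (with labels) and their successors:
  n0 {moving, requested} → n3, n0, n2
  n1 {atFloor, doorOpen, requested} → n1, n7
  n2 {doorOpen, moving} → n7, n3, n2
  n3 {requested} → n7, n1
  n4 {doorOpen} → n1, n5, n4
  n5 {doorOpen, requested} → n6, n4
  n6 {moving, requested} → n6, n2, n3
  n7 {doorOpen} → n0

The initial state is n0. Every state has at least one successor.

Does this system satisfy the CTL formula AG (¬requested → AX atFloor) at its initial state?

No

States satisfying ¬requested → AX atFloor: {n0, n1, n3, n5, n6}.
States satisfying AG (¬requested → AX atFloor): ∅.
n2 is reachable from n0 and violates ¬requested → AX atFloor, so AG fails at n0.
n0 ∉ Sat(AG (¬requested → AX atFloor)).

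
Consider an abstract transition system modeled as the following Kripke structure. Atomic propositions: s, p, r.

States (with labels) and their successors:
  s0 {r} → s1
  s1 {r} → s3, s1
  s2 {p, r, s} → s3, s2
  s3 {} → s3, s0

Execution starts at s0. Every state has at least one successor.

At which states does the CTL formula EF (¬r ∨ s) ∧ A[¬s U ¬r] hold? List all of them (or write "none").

States satisfying ¬r ∨ s: {s2, s3}.
States satisfying EF (¬r ∨ s): {s0, s1, s2, s3}.
States satisfying ¬s: {s0, s1, s3}.
States satisfying ¬r: {s3}.
States satisfying A[¬s U ¬r]: {s3}.
States satisfying EF (¬r ∨ s) ∧ A[¬s U ¬r]: {s3}.

{s3}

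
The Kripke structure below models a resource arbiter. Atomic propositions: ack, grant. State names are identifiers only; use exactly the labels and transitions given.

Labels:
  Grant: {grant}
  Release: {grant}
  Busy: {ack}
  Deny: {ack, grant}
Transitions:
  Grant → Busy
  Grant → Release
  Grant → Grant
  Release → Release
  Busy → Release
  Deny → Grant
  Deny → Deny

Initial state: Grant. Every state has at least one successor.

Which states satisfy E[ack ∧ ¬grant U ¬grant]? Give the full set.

{Busy}

States satisfying ack ∧ ¬grant: {Busy}.
States satisfying ¬grant: {Busy}.
States satisfying E[ack ∧ ¬grant U ¬grant]: {Busy}.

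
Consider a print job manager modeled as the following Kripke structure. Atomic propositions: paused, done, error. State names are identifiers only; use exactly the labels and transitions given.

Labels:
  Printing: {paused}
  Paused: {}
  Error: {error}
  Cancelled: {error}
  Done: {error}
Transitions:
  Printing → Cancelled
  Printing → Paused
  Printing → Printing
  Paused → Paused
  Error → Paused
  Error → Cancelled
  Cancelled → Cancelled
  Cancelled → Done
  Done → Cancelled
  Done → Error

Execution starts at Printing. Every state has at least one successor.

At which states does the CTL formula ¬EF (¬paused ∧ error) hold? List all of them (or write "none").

{Paused}

States satisfying ¬paused ∧ error: {Error, Cancelled, Done}.
States satisfying EF (¬paused ∧ error): {Printing, Error, Cancelled, Done}.
States satisfying ¬EF (¬paused ∧ error): {Paused}.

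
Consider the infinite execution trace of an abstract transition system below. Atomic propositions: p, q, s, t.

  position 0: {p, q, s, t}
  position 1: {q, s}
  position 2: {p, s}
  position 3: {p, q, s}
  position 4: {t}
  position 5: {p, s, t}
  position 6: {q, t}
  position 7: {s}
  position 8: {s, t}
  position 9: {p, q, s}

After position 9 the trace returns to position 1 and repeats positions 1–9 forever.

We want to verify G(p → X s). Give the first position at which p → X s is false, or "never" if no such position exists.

3

Check p → X s at each position in order: 0 ✓, 1 ✓, 2 ✓.
At position 3 the labels are {p, q, s} and the next position 4 has {t}, so p → X s is false there. This is the first violation.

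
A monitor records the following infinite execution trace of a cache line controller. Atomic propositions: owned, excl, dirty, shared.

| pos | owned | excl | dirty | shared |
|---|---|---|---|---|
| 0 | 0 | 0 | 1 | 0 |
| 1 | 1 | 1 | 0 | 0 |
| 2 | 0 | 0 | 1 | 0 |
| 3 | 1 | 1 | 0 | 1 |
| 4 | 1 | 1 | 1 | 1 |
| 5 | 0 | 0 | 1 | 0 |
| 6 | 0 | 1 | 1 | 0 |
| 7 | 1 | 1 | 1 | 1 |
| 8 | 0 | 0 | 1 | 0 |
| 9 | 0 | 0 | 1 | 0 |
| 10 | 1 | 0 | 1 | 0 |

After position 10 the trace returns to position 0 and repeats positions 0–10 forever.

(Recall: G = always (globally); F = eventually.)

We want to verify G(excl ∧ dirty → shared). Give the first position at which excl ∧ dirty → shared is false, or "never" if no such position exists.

Check excl ∧ dirty → shared at each position in order: 0 ✓, 1 ✓, 2 ✓, 3 ✓, 4 ✓, 5 ✓.
At position 6 the labels are {dirty, excl}, so excl ∧ dirty → shared is false there. This is the first violation.

6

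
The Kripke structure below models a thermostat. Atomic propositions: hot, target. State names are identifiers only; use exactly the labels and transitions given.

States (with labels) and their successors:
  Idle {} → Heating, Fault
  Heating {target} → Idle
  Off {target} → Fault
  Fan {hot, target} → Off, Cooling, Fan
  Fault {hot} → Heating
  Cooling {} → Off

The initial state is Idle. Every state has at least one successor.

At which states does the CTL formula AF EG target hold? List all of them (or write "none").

States satisfying EG target: {Fan}.
States satisfying AF EG target: {Fan}.

{Fan}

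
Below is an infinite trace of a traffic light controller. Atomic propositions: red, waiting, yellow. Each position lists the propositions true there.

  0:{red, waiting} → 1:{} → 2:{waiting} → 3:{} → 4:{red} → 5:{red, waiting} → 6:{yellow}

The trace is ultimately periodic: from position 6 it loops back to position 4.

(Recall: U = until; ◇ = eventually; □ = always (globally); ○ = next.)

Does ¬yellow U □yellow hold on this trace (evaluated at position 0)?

Does not hold

Walking from position 0: at position 6, □yellow has not yet held and ¬yellow fails, so ¬yellow U □yellow is false.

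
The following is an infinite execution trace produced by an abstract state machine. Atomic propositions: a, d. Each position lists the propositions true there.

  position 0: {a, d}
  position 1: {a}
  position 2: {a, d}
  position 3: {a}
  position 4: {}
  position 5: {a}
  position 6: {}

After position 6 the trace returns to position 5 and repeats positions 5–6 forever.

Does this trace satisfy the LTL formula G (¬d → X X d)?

Does not hold

¬d → X X d must hold at every position from 0 onward. It fails at position 1, so G (¬d → X X d) is false.
Positions where ¬d holds: 1, 3, 4, 5, 6.
Check X X d at each: 1→fails, 3→fails, 4→fails, 5→fails, 6→fails.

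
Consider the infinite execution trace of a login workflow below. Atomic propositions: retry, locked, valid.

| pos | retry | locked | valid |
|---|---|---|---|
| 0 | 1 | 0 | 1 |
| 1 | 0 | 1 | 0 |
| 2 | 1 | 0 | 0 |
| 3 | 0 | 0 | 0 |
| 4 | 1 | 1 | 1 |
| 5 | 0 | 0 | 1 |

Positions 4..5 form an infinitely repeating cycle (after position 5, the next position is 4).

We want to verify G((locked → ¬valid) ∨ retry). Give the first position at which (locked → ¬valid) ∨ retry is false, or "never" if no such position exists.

(locked → ¬valid) ∨ retry holds at every position 0..5, and those are all the positions the trace ever visits, so the invariant G((locked → ¬valid) ∨ retry) is never violated.

never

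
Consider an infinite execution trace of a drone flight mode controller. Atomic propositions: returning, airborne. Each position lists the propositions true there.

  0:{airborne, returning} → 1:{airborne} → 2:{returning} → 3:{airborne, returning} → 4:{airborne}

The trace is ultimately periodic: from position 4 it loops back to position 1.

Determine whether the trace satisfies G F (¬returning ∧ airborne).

Satisfied

F (¬returning ∧ airborne) holds at every position 0..4, and those are all positions ever visited, so G F (¬returning ∧ airborne) holds.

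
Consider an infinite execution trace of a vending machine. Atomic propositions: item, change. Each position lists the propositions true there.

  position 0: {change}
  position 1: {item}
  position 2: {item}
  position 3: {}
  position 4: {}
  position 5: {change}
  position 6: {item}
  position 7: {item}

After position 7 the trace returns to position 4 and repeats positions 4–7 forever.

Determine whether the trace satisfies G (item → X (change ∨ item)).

No

item → X (change ∨ item) must hold at every position from 0 onward. It fails at position 2, so G (item → X (change ∨ item)) is false.
Positions where item holds: 1, 2, 6, 7.
Check X (change ∨ item) at each: 1→ok, 2→fails, 6→ok, 7→fails.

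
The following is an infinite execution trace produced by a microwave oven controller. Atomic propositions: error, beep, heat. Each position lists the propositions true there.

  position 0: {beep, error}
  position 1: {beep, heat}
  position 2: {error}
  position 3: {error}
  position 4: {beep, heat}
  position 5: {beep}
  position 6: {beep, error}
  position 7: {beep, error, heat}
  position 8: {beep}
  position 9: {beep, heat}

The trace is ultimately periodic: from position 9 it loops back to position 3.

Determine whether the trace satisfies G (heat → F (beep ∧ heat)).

heat → F (beep ∧ heat) holds at every position 0..9, and those are all positions ever visited, so G (heat → F (beep ∧ heat)) holds.
Positions where heat holds: 1, 4, 7, 9.
Check F (beep ∧ heat) at each: 1→ok, 4→ok, 7→ok, 9→ok.

Holds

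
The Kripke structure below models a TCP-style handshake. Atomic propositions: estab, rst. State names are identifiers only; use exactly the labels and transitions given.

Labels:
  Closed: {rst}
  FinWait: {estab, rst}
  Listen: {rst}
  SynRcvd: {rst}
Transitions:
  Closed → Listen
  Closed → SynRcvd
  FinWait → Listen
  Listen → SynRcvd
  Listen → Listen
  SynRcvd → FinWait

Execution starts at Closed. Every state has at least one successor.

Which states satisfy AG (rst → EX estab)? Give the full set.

States satisfying rst → EX estab: {SynRcvd}.
States satisfying AG (rst → EX estab): ∅.

none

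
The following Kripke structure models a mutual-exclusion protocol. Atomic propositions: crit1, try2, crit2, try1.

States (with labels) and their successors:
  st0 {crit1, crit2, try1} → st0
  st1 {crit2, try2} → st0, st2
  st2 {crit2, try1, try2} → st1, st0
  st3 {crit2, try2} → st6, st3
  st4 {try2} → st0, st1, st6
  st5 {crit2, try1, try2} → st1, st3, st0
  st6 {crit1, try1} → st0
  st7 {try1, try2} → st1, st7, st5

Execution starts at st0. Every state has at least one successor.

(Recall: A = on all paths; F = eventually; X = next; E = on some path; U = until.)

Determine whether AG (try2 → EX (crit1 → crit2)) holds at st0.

Yes

States satisfying try2 → EX (crit1 → crit2): {st0, st1, st2, st3, st4, st5, st6, st7}.
States satisfying AG (try2 → EX (crit1 → crit2)): {st0, st1, st2, st3, st4, st5, st6, st7}.
Every state reachable from st0 satisfies try2 → EX (crit1 → crit2).
st0 ∈ Sat(AG (try2 → EX (crit1 → crit2))).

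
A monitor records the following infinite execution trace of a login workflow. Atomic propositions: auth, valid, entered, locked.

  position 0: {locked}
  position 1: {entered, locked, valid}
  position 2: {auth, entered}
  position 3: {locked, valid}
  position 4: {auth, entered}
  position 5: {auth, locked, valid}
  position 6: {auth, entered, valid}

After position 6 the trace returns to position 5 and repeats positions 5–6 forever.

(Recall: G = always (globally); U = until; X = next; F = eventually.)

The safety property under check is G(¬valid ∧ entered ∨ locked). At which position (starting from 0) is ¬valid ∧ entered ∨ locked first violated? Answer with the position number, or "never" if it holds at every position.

Check ¬valid ∧ entered ∨ locked at each position in order: 0 ✓, 1 ✓, 2 ✓, 3 ✓, 4 ✓, 5 ✓.
At position 6 the labels are {auth, entered, valid}, so ¬valid ∧ entered ∨ locked is false there. This is the first violation.

6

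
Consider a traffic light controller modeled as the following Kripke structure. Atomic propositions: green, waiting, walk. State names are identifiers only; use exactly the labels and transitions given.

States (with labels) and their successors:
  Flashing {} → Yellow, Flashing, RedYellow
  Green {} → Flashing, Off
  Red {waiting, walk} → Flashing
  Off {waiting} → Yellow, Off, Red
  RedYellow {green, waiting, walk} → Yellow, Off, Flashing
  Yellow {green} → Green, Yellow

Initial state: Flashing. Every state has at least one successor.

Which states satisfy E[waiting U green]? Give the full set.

States satisfying waiting: {Red, Off, RedYellow}.
States satisfying green: {RedYellow, Yellow}.
States satisfying E[waiting U green]: {Off, RedYellow, Yellow}.

{Off, RedYellow, Yellow}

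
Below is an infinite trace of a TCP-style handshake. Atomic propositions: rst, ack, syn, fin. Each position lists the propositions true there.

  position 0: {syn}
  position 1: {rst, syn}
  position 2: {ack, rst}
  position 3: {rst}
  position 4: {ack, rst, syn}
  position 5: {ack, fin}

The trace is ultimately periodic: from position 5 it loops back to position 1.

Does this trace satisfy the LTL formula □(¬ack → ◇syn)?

¬ack → ◇syn holds at every position 0..5, and those are all positions ever visited, so □(¬ack → ◇syn) holds.
Positions where ¬ack holds: 0, 1, 3.
Check ◇syn at each: 0→ok, 1→ok, 3→ok.

Yes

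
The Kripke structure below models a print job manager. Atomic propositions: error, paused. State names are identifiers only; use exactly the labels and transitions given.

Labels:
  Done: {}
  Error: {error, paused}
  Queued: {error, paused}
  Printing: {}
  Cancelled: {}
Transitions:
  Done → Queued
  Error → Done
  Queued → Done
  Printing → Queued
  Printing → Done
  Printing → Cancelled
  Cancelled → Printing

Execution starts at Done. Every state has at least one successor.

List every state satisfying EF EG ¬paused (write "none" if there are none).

States satisfying EG ¬paused: {Printing, Cancelled}.
States satisfying EF EG ¬paused: {Printing, Cancelled}.

{Printing, Cancelled}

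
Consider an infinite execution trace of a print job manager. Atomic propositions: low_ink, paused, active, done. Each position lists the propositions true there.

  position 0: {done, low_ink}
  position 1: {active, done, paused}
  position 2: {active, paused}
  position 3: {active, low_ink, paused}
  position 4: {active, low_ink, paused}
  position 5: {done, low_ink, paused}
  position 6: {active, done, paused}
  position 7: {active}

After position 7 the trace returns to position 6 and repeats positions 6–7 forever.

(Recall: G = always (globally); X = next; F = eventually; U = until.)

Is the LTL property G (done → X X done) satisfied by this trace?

done → X X done must hold at every position from 0 onward. It fails at position 0, so G (done → X X done) is false.
Positions where done holds: 0, 1, 5, 6.
Check X X done at each: 0→fails, 1→fails, 5→fails, 6→ok.

Violated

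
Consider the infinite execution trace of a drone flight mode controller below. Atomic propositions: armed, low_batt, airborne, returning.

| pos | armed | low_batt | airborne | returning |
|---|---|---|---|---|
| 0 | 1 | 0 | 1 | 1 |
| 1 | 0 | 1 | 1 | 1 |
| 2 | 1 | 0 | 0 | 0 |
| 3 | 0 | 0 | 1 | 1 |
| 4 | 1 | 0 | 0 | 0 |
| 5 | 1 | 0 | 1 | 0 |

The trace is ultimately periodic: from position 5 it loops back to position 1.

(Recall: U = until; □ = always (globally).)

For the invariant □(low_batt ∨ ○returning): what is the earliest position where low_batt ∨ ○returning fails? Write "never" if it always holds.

Check low_batt ∨ ○returning at each position in order: 0 ✓, 1 ✓, 2 ✓.
At position 3 the labels are {airborne, returning} and the next position 4 has {armed}, so low_batt ∨ ○returning is false there. This is the first violation.

3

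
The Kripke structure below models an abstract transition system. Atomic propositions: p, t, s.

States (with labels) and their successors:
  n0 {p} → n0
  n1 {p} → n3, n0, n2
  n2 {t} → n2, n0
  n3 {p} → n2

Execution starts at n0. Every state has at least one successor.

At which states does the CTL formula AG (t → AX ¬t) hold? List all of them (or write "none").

{n0}

States satisfying t → AX ¬t: {n0, n1, n3}.
States satisfying AG (t → AX ¬t): {n0}.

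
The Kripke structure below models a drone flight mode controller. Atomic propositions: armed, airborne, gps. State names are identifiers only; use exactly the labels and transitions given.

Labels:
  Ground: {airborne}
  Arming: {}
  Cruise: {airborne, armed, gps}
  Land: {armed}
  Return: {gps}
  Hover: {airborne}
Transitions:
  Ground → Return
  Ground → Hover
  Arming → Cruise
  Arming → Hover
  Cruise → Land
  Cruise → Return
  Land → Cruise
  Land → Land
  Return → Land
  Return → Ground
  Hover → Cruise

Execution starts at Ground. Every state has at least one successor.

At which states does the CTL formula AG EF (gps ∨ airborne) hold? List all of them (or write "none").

{Ground, Arming, Cruise, Land, Return, Hover}

States satisfying EF (gps ∨ airborne): {Ground, Arming, Cruise, Land, Return, Hover}.
States satisfying AG EF (gps ∨ airborne): {Ground, Arming, Cruise, Land, Return, Hover}.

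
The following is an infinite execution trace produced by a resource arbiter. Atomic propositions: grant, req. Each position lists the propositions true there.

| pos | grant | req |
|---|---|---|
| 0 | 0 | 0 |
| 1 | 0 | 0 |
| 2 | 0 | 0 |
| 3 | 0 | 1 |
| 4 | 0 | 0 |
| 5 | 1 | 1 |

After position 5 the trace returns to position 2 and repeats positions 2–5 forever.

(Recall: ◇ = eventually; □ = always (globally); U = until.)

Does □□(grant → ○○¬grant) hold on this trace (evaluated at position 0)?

Yes

□(grant → ○○¬grant) holds at every position 0..5, and those are all positions ever visited, so □□(grant → ○○¬grant) holds.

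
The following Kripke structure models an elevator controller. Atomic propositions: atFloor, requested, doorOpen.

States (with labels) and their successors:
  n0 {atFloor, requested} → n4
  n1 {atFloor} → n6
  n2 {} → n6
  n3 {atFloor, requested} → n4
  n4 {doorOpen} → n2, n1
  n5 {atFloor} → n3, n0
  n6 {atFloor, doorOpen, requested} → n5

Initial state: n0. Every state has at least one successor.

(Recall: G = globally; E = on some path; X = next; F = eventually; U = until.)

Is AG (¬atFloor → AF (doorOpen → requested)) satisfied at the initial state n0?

States satisfying ¬atFloor → AF (doorOpen → requested): {n0, n1, n2, n3, n4, n5, n6}.
States satisfying AG (¬atFloor → AF (doorOpen → requested)): {n0, n1, n2, n3, n4, n5, n6}.
Every state reachable from n0 satisfies ¬atFloor → AF (doorOpen → requested).
n0 ∈ Sat(AG (¬atFloor → AF (doorOpen → requested))).

Holds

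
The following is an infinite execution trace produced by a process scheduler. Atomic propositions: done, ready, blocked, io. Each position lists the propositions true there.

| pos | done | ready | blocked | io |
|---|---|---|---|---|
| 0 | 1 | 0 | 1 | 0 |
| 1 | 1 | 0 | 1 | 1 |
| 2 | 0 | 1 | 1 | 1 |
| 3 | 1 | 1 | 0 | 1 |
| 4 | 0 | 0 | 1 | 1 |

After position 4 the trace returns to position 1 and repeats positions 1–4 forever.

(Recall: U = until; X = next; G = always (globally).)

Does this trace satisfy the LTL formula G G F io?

Yes

G F io holds at every position 0..4, and those are all positions ever visited, so G G F io holds.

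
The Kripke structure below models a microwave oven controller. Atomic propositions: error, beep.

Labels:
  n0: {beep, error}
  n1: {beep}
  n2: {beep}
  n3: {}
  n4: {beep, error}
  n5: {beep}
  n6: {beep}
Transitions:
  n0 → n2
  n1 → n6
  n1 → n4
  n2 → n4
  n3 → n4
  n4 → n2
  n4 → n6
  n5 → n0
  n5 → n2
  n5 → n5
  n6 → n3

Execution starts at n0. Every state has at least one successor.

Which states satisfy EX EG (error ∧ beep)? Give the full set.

none

States satisfying EG (error ∧ beep): ∅.
States satisfying EX EG (error ∧ beep): ∅.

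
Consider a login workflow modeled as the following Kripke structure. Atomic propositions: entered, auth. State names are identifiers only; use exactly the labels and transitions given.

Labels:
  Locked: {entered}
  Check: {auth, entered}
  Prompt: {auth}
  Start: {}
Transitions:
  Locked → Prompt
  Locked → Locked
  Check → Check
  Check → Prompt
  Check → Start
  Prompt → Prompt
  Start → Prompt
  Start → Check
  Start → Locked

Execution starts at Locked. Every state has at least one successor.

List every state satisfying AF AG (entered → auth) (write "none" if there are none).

States satisfying AG (entered → auth): {Prompt}.
States satisfying AF AG (entered → auth): {Prompt}.

{Prompt}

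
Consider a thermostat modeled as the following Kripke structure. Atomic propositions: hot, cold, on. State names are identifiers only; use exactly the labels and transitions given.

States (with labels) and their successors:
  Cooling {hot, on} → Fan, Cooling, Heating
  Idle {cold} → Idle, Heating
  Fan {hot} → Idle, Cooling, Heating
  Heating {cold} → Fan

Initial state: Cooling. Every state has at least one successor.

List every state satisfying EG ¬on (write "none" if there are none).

States satisfying ¬on: {Idle, Fan, Heating}.
States satisfying EG ¬on: {Idle, Fan, Heating}.

{Idle, Fan, Heating}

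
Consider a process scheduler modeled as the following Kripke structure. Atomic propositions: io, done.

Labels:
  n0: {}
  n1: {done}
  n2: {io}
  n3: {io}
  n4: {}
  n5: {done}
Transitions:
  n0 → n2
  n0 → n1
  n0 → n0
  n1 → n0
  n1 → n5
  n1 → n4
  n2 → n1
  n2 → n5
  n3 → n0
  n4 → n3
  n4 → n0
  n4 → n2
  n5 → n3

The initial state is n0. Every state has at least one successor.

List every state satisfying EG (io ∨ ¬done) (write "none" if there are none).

States satisfying io ∨ ¬done: {n0, n2, n3, n4}.
States satisfying EG (io ∨ ¬done): {n0, n3, n4}.

{n0, n3, n4}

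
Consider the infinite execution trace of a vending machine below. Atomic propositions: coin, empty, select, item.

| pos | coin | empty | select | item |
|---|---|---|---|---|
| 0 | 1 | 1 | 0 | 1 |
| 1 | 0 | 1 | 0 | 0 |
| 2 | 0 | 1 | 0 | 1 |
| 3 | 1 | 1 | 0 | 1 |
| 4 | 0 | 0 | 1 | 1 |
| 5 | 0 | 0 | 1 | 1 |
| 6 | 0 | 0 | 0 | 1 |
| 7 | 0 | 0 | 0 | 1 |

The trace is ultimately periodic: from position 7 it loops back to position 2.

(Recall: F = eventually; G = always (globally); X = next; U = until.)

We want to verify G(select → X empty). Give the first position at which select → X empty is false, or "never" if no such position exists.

Check select → X empty at each position in order: 0 ✓, 1 ✓, 2 ✓, 3 ✓.
At position 4 the labels are {item, select} and the next position 5 has {item, select}, so select → X empty is false there. This is the first violation.

4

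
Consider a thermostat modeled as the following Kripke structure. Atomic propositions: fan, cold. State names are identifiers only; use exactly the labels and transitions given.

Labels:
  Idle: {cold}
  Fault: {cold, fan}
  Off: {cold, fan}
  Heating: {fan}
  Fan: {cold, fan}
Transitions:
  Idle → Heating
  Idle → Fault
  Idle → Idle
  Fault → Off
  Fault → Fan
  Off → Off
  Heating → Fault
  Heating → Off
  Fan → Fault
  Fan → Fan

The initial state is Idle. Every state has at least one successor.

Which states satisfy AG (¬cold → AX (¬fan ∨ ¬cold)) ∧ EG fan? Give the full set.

{Fault, Off, Fan}

States satisfying ¬cold → AX (¬fan ∨ ¬cold): {Idle, Fault, Off, Fan}.
States satisfying AG (¬cold → AX (¬fan ∨ ¬cold)): {Fault, Off, Fan}.
States satisfying fan: {Fault, Off, Heating, Fan}.
States satisfying EG fan: {Fault, Off, Heating, Fan}.
States satisfying AG (¬cold → AX (¬fan ∨ ¬cold)) ∧ EG fan: {Fault, Off, Fan}.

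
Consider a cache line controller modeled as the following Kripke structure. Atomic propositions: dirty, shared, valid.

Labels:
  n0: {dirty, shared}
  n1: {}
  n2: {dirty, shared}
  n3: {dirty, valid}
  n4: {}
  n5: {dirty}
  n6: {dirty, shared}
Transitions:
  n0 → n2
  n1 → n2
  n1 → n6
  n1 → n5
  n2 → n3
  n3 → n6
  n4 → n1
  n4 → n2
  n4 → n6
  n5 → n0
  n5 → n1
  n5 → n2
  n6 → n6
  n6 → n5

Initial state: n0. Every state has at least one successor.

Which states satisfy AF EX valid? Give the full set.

States satisfying EX valid: {n2}.
States satisfying AF EX valid: {n0, n2}.

{n0, n2}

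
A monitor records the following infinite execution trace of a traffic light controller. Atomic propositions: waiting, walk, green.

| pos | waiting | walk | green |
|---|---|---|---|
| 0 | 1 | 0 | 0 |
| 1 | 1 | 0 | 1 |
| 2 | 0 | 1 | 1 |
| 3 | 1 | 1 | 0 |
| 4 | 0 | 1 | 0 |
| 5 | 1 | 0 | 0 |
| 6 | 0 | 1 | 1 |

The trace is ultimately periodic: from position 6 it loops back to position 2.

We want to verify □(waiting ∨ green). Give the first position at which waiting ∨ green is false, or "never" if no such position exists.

Check waiting ∨ green at each position in order: 0 ✓, 1 ✓, 2 ✓, 3 ✓.
At position 4 the labels are {walk}, so waiting ∨ green is false there. This is the first violation.

4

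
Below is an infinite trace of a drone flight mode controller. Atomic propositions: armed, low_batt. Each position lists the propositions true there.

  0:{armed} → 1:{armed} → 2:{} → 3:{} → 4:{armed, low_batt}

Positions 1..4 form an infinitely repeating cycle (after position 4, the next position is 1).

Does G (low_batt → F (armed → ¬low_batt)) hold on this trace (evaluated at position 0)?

Holds

low_batt → F (armed → ¬low_batt) holds at every position 0..4, and those are all positions ever visited, so G (low_batt → F (armed → ¬low_batt)) holds.
Positions where low_batt holds: 4.
Check F (armed → ¬low_batt) at each: 4→ok.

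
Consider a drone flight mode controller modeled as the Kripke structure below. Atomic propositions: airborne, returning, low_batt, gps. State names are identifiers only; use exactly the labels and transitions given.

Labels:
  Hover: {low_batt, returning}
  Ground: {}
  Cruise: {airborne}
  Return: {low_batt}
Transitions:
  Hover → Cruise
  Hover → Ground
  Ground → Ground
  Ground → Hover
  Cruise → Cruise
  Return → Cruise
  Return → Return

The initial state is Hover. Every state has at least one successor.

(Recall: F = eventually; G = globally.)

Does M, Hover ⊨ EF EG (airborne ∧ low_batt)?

States satisfying EG (airborne ∧ low_batt): ∅.
States satisfying EF EG (airborne ∧ low_batt): ∅.
No suitable path/successor from Hover witnesses the formula.
Hover ∉ Sat(EF EG (airborne ∧ low_batt)).

No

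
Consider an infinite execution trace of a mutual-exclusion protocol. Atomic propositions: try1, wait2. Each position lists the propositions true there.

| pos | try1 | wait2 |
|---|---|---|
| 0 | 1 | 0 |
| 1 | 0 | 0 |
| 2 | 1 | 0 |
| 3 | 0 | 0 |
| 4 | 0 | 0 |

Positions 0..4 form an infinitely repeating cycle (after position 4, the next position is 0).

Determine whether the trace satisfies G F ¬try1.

Yes

F ¬try1 holds at every position 0..4, and those are all positions ever visited, so G F ¬try1 holds.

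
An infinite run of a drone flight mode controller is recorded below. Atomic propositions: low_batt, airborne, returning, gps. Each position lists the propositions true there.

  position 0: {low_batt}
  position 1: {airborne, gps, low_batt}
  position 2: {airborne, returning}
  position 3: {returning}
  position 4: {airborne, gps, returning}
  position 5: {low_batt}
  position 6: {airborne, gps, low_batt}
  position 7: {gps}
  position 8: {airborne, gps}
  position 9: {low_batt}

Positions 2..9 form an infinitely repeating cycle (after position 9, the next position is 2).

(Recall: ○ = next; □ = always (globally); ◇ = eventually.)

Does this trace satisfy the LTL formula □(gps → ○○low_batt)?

No

gps → ○○low_batt must hold at every position from 0 onward. It fails at position 1, so □(gps → ○○low_batt) is false.
Positions where gps holds: 1, 4, 6, 7, 8.
Check ○○low_batt at each: 1→fails, 4→ok, 6→fails, 7→ok, 8→fails.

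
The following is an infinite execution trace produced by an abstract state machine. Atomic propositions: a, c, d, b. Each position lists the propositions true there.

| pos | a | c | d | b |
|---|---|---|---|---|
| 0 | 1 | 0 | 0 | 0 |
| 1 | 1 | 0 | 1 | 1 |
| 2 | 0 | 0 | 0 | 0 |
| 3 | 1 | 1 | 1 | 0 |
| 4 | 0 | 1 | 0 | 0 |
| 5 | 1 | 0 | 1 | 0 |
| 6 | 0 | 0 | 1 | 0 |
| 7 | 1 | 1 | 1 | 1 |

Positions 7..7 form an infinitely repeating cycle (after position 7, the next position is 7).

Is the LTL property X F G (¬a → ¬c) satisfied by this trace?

Yes

The position after 0 is 1; F G (¬a → ¬c) is true there.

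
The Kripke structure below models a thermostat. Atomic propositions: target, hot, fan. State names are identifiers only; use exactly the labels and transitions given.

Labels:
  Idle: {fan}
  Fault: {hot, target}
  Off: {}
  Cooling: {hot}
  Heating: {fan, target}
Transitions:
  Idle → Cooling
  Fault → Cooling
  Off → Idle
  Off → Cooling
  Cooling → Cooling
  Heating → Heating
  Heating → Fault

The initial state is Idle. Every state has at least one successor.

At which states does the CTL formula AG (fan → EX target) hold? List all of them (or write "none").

States satisfying fan → EX target: {Fault, Off, Cooling, Heating}.
States satisfying AG (fan → EX target): {Fault, Cooling, Heating}.

{Fault, Cooling, Heating}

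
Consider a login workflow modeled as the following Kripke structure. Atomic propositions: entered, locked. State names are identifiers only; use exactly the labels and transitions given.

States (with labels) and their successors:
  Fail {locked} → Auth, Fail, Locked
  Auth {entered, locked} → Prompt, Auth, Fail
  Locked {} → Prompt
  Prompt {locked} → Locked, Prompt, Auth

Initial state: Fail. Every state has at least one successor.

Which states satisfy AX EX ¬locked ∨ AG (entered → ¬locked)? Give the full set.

States satisfying EX ¬locked: {Fail, Prompt}.
States satisfying AX EX ¬locked: {Locked}.
States satisfying entered → ¬locked: {Fail, Locked, Prompt}.
States satisfying AG (entered → ¬locked): ∅.
States satisfying AX EX ¬locked ∨ AG (entered → ¬locked): {Locked}.

{Locked}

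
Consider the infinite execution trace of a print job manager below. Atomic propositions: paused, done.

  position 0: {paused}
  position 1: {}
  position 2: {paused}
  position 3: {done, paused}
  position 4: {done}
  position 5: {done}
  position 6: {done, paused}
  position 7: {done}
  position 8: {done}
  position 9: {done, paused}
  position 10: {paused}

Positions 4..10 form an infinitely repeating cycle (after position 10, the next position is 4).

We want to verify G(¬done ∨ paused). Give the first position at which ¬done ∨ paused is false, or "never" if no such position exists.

Check ¬done ∨ paused at each position in order: 0 ✓, 1 ✓, 2 ✓, 3 ✓.
At position 4 the labels are {done}, so ¬done ∨ paused is false there. This is the first violation.

4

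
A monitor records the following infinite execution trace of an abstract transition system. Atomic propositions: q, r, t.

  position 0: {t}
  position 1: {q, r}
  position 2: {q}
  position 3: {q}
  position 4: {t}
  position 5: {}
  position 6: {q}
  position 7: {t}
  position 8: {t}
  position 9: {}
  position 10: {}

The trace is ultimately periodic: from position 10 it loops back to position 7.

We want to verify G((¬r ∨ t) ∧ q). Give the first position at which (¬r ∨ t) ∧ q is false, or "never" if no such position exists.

0

At position 0 the labels are {t}, so (¬r ∨ t) ∧ q is false there. This is the first violation.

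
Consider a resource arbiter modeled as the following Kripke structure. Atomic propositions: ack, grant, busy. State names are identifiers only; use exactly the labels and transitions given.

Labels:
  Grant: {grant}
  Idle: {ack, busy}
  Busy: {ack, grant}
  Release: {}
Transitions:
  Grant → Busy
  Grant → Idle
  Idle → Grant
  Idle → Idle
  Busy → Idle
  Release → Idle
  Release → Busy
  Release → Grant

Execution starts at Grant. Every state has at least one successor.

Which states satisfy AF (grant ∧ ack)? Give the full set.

{Busy}

States satisfying grant ∧ ack: {Busy}.
States satisfying AF (grant ∧ ack): {Busy}.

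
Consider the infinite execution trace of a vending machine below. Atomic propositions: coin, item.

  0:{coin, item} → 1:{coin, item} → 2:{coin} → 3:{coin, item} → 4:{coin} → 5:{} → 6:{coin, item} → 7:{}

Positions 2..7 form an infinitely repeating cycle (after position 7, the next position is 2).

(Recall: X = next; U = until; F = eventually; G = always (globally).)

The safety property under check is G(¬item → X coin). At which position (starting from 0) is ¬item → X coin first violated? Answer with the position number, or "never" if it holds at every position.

Check ¬item → X coin at each position in order: 0 ✓, 1 ✓, 2 ✓, 3 ✓.
At position 4 the labels are {coin} and the next position 5 has {}, so ¬item → X coin is false there. This is the first violation.

4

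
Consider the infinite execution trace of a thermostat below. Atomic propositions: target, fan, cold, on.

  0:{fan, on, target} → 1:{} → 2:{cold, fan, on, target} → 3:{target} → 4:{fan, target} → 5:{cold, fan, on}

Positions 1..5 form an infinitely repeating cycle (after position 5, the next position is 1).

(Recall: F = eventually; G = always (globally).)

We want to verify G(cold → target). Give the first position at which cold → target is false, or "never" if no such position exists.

Check cold → target at each position in order: 0 ✓, 1 ✓, 2 ✓, 3 ✓, 4 ✓.
At position 5 the labels are {cold, fan, on}, so cold → target is false there. This is the first violation.

5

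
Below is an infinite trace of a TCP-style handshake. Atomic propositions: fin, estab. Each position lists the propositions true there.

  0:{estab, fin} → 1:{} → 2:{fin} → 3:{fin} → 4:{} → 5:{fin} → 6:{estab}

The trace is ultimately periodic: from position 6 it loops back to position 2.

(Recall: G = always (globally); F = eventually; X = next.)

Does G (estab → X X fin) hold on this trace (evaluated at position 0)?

estab → X X fin holds at every position 0..6, and those are all positions ever visited, so G (estab → X X fin) holds.
Positions where estab holds: 0, 6.
Check X X fin at each: 0→ok, 6→ok.

Yes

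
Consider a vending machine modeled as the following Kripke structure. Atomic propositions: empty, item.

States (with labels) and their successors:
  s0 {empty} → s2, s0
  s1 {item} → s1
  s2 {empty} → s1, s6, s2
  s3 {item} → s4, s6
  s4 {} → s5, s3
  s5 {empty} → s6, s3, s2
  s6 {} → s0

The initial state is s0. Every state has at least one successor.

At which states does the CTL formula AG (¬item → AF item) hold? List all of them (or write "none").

States satisfying ¬item → AF item: {s1, s3}.
States satisfying AG (¬item → AF item): {s1}.

{s1}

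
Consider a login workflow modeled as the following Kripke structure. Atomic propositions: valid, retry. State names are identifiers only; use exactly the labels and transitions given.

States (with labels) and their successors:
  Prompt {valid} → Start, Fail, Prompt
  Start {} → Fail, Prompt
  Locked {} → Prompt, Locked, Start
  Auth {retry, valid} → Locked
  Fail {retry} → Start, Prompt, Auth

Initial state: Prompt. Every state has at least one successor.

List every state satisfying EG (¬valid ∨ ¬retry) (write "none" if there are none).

{Prompt, Start, Locked, Fail}

States satisfying ¬valid ∨ ¬retry: {Prompt, Start, Locked, Fail}.
States satisfying EG (¬valid ∨ ¬retry): {Prompt, Start, Locked, Fail}.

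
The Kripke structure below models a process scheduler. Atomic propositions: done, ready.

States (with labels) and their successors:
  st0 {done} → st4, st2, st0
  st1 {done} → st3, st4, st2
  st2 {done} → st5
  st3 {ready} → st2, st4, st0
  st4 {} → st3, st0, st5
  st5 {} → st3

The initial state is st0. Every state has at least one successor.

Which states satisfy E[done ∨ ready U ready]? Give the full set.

States satisfying done ∨ ready: {st0, st1, st2, st3}.
States satisfying ready: {st3}.
States satisfying E[done ∨ ready U ready]: {st1, st3}.

{st1, st3}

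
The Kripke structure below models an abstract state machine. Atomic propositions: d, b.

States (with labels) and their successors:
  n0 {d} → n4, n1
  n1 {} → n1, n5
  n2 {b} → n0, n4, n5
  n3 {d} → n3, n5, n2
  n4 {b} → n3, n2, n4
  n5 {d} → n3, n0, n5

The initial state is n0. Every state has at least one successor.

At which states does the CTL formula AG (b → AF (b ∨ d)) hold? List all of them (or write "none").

{n0, n1, n2, n3, n4, n5}

States satisfying b → AF (b ∨ d): {n0, n1, n2, n3, n4, n5}.
States satisfying AG (b → AF (b ∨ d)): {n0, n1, n2, n3, n4, n5}.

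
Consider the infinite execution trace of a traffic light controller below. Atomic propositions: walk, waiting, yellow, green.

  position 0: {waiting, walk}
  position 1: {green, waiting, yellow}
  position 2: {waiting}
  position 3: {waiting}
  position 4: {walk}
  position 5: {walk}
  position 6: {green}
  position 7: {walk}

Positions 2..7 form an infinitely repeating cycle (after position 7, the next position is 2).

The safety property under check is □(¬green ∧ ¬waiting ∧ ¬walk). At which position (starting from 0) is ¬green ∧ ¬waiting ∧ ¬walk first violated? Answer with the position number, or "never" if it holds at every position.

At position 0 the labels are {waiting, walk}, so ¬green ∧ ¬waiting ∧ ¬walk is false there. This is the first violation.

0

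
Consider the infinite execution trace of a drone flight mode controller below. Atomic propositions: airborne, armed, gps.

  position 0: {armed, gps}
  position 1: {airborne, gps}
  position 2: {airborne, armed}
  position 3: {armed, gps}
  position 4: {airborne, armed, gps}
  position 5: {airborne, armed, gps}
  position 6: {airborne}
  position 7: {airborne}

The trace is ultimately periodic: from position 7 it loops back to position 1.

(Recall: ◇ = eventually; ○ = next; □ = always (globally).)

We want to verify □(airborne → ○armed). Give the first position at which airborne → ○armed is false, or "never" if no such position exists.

5

Check airborne → ○armed at each position in order: 0 ✓, 1 ✓, 2 ✓, 3 ✓, 4 ✓.
At position 5 the labels are {airborne, armed, gps} and the next position 6 has {airborne}, so airborne → ○armed is false there. This is the first violation.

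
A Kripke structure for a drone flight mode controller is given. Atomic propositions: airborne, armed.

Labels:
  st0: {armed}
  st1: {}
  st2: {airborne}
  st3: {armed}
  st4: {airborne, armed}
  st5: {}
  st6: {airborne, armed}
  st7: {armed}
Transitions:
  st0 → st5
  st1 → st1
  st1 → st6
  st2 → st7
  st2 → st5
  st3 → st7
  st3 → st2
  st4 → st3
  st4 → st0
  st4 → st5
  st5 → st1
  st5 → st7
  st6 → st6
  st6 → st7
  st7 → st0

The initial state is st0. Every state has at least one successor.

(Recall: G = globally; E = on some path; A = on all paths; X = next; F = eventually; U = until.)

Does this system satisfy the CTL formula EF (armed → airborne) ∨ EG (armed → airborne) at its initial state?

States satisfying armed → airborne: {st1, st2, st4, st5, st6}.
States satisfying EF (armed → airborne): {st0, st1, st2, st3, st4, st5, st6, st7}.
States satisfying EG (armed → airborne): {st1, st2, st4, st5, st6}.
States satisfying EF (armed → airborne) ∨ EG (armed → airborne): {st0, st1, st2, st3, st4, st5, st6, st7}.
st0 ∈ Sat(EF (armed → airborne) ∨ EG (armed → airborne)).

Holds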